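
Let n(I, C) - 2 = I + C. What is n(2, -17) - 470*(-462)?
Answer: 217127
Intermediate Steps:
n(I, C) = 2 + C + I (n(I, C) = 2 + (I + C) = 2 + (C + I) = 2 + C + I)
n(2, -17) - 470*(-462) = (2 - 17 + 2) - 470*(-462) = -13 + 217140 = 217127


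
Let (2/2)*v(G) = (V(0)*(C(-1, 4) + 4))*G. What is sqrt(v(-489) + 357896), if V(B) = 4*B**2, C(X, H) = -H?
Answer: 14*sqrt(1826) ≈ 598.24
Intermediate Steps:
v(G) = 0 (v(G) = ((4*0**2)*(-1*4 + 4))*G = ((4*0)*(-4 + 4))*G = (0*0)*G = 0*G = 0)
sqrt(v(-489) + 357896) = sqrt(0 + 357896) = sqrt(357896) = 14*sqrt(1826)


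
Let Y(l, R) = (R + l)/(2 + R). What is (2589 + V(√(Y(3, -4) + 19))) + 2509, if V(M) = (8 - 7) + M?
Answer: 5099 + √78/2 ≈ 5103.4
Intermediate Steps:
Y(l, R) = (R + l)/(2 + R)
V(M) = 1 + M
(2589 + V(√(Y(3, -4) + 19))) + 2509 = (2589 + (1 + √((-4 + 3)/(2 - 4) + 19))) + 2509 = (2589 + (1 + √(-1/(-2) + 19))) + 2509 = (2589 + (1 + √(-½*(-1) + 19))) + 2509 = (2589 + (1 + √(½ + 19))) + 2509 = (2589 + (1 + √(39/2))) + 2509 = (2589 + (1 + √78/2)) + 2509 = (2590 + √78/2) + 2509 = 5099 + √78/2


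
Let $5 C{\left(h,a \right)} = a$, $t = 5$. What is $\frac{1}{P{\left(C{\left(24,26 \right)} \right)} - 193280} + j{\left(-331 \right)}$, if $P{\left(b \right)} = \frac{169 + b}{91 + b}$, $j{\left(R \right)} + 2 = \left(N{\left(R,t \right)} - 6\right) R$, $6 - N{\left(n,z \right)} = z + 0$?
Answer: $\frac{11821087292}{7151293} \approx 1653.0$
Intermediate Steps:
$N{\left(n,z \right)} = 6 - z$ ($N{\left(n,z \right)} = 6 - \left(z + 0\right) = 6 - z$)
$j{\left(R \right)} = -2 - 5 R$ ($j{\left(R \right)} = -2 + \left(\left(6 - 5\right) - 6\right) R = -2 + \left(1 - 6\right) R = -2 - 5 R$)
$C{\left(h,a \right)} = \frac{a}{5}$
$P{\left(b \right)} = \frac{169 + b}{91 + b}$
$\frac{1}{P{\left(C{\left(24,26 \right)} \right)} - 193280} + j{\left(-331 \right)} = \frac{1}{\frac{169 + \frac{1}{5} \cdot 26}{91 + \frac{1}{5} \cdot 26} - 193280} - -1653 = \frac{1}{\frac{169 + \frac{26}{5}}{91 + \frac{26}{5}} - 193280} + \left(-2 + 1655\right) = \frac{1}{\frac{1}{\frac{481}{5}} \cdot \frac{871}{5} - 193280} + 1653 = \frac{1}{\frac{5}{481} \cdot \frac{871}{5} - 193280} + 1653 = \frac{1}{\frac{67}{37} - 193280} + 1653 = \frac{1}{- \frac{7151293}{37}} + 1653 = - \frac{37}{7151293} + 1653 = \frac{11821087292}{7151293}$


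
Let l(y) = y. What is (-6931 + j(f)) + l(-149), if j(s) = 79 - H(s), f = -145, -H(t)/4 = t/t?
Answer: -6997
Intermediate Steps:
H(t) = -4 (H(t) = -4*t/t = -4*1 = -4)
j(s) = 83 (j(s) = 79 - 1*(-4) = 79 + 4 = 83)
(-6931 + j(f)) + l(-149) = (-6931 + 83) - 149 = -6848 - 149 = -6997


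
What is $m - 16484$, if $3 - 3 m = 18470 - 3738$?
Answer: $- \frac{64181}{3} \approx -21394.0$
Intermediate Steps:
$m = - \frac{14729}{3}$ ($m = 1 - \frac{18470 - 3738}{3} = 1 - \frac{14732}{3} = - \frac{14729}{3} \approx -4909.7$)
$m - 16484 = - \frac{14729}{3} - 16484 = - \frac{64181}{3}$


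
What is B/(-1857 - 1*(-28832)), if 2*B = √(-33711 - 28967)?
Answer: 11*I*√518/53950 ≈ 0.0046405*I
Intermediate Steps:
B = 11*I*√518/2 (B = √(-33711 - 28967)/2 = √(-62678)/2 = (11*I*√518)/2 = 11*I*√518/2 ≈ 125.18*I)
B/(-1857 - 1*(-28832)) = (11*I*√518/2)/(-1857 - 1*(-28832)) = (11*I*√518/2)/(-1857 + 28832) = (11*I*√518/2)/26975 = (11*I*√518/2)*(1/26975) = 11*I*√518/53950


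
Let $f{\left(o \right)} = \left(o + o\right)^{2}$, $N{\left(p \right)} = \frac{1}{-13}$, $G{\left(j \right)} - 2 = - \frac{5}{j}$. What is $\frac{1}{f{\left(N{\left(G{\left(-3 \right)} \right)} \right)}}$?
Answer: $\frac{169}{4} \approx 42.25$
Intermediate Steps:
$G{\left(j \right)} = 2 - \frac{5}{j}$
$N{\left(p \right)} = - \frac{1}{13}$
$f{\left(o \right)} = 4 o^{2}$ ($f{\left(o \right)} = \left(2 o\right)^{2} = 4 o^{2}$)
$\frac{1}{f{\left(N{\left(G{\left(-3 \right)} \right)} \right)}} = \frac{1}{4 \left(- \frac{1}{13}\right)^{2}} = \frac{1}{4 \cdot \frac{1}{169}} = \frac{1}{\frac{4}{169}} = \frac{169}{4}$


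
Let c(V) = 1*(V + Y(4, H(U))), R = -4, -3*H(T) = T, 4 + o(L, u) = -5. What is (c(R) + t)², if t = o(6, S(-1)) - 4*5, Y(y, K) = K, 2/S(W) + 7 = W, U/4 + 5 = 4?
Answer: 9025/9 ≈ 1002.8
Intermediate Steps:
U = -4 (U = -20 + 4*4 = -20 + 16 = -4)
S(W) = 2/(-7 + W)
o(L, u) = -9 (o(L, u) = -4 - 5 = -9)
H(T) = -T/3
c(V) = 4/3 + V (c(V) = 1*(V - ⅓*(-4)) = 1*(V + 4/3) = 1*(4/3 + V) = 4/3 + V)
t = -29 (t = -9 - 4*5 = -9 - 20 = -29)
(c(R) + t)² = ((4/3 - 4) - 29)² = (-8/3 - 29)² = (-95/3)² = 9025/9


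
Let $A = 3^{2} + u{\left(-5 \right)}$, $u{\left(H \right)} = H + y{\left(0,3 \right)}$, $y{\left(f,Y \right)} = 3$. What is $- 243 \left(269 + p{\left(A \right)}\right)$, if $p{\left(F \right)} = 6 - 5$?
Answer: $-65610$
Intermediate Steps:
$u{\left(H \right)} = 3 + H$ ($u{\left(H \right)} = H + 3 = 3 + H$)
$A = 7$ ($A = 3^{2} + \left(3 - 5\right) = 9 - 2 = 7$)
$p{\left(F \right)} = 1$
$- 243 \left(269 + p{\left(A \right)}\right) = - 243 \left(269 + 1\right) = \left(-243\right) 270 = -65610$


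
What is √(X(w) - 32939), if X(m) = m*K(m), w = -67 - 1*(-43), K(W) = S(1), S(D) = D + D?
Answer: I*√32987 ≈ 181.62*I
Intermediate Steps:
S(D) = 2*D
K(W) = 2 (K(W) = 2*1 = 2)
w = -24 (w = -67 + 43 = -24)
X(m) = 2*m (X(m) = m*2 = 2*m)
√(X(w) - 32939) = √(2*(-24) - 32939) = √(-48 - 32939) = √(-32987) = I*√32987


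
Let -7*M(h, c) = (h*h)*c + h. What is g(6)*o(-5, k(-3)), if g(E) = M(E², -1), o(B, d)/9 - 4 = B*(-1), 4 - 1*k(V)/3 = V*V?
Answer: 14580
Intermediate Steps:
k(V) = 12 - 3*V² (k(V) = 12 - 3*V*V = 12 - 3*V²)
o(B, d) = 36 - 9*B (o(B, d) = 36 + 9*(B*(-1)) = 36 + 9*(-B) = 36 - 9*B)
M(h, c) = -h/7 - c*h²/7 (M(h, c) = -((h*h)*c + h)/7 = -(h²*c + h)/7 = -(c*h² + h)/7 = -(h + c*h²)/7 = -h/7 - c*h²/7)
g(E) = -E²*(1 - E²)/7
g(6)*o(-5, k(-3)) = ((⅐)*6²*(-1 + 6²))*(36 - 9*(-5)) = ((⅐)*36*(-1 + 36))*(36 + 45) = ((⅐)*36*35)*81 = 180*81 = 14580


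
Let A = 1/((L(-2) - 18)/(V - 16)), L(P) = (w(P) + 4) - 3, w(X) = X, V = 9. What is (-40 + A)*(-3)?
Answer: 2259/19 ≈ 118.89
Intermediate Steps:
L(P) = 1 + P (L(P) = (P + 4) - 3 = (4 + P) - 3 = 1 + P)
A = 7/19 (A = 1/(((1 - 2) - 18)/(9 - 16)) = 1/((-1 - 18)/(-7)) = 1/(-19*(-⅐)) = 1/(19/7) = 7/19 ≈ 0.36842)
(-40 + A)*(-3) = (-40 + 7/19)*(-3) = -753/19*(-3) = 2259/19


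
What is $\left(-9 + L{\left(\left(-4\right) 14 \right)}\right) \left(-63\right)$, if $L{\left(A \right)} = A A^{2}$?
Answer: $11064375$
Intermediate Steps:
$L{\left(A \right)} = A^{3}$
$\left(-9 + L{\left(\left(-4\right) 14 \right)}\right) \left(-63\right) = \left(-9 + \left(\left(-4\right) 14\right)^{3}\right) \left(-63\right) = \left(-9 + \left(-56\right)^{3}\right) \left(-63\right) = \left(-9 - 175616\right) \left(-63\right) = \left(-175625\right) \left(-63\right) = 11064375$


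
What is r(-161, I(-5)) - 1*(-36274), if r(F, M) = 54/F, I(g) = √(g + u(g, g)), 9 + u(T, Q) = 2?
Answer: 5840060/161 ≈ 36274.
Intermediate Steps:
u(T, Q) = -7 (u(T, Q) = -9 + 2 = -7)
I(g) = √(-7 + g) (I(g) = √(g - 7) = √(-7 + g))
r(-161, I(-5)) - 1*(-36274) = 54/(-161) - 1*(-36274) = 54*(-1/161) + 36274 = -54/161 + 36274 = 5840060/161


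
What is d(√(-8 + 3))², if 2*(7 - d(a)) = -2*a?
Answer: (7 + I*√5)² ≈ 44.0 + 31.305*I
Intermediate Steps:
d(a) = 7 + a (d(a) = 7 - (-1)*a = 7 + a)
d(√(-8 + 3))² = (7 + √(-8 + 3))² = (7 + √(-5))² = (7 + I*√5)²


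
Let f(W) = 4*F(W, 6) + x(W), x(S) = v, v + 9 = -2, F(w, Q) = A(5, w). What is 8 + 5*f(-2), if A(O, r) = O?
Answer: 53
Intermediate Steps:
F(w, Q) = 5
v = -11 (v = -9 - 2 = -11)
x(S) = -11
f(W) = 9 (f(W) = 4*5 - 11 = 20 - 11 = 9)
8 + 5*f(-2) = 8 + 5*9 = 8 + 45 = 53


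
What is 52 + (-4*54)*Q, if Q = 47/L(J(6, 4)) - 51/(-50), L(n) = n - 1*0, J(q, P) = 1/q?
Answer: -1527008/25 ≈ -61080.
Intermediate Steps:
L(n) = n (L(n) = n + 0 = n)
Q = 14151/50 (Q = 47/(1/6) - 51/(-50) = 47/(⅙) - 51*(-1/50) = 47*6 + 51/50 = 282 + 51/50 = 14151/50 ≈ 283.02)
52 + (-4*54)*Q = 52 - 4*54*(14151/50) = 52 - 216*14151/50 = 52 - 1528308/25 = -1527008/25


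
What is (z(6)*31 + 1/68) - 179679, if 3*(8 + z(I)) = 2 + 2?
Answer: -36696673/204 ≈ -1.7989e+5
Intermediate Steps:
z(I) = -20/3 (z(I) = -8 + (2 + 2)/3 = -8 + (⅓)*4 = -8 + 4/3 = -20/3)
(z(6)*31 + 1/68) - 179679 = (-20/3*31 + 1/68) - 179679 = (-620/3 + 1/68) - 179679 = -42157/204 - 179679 = -36696673/204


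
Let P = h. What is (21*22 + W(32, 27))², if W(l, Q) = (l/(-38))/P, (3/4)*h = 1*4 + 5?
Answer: 693268900/3249 ≈ 2.1338e+5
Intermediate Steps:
h = 12 (h = 4*(1*4 + 5)/3 = 4*(4 + 5)/3 = (4/3)*9 = 12)
P = 12
W(l, Q) = -l/456 (W(l, Q) = (l/(-38))/12 = (l*(-1/38))*(1/12) = -l/38*(1/12) = -l/456)
(21*22 + W(32, 27))² = (21*22 - 1/456*32)² = (462 - 4/57)² = (26330/57)² = 693268900/3249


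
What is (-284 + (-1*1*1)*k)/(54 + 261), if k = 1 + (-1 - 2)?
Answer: -94/105 ≈ -0.89524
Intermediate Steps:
k = -2 (k = 1 - 3 = -2)
(-284 + (-1*1*1)*k)/(54 + 261) = (-284 + (-1*1*1)*(-2))/(54 + 261) = (-284 - 1*1*(-2))/315 = (-284 - 1*(-2))*(1/315) = (-284 + 2)*(1/315) = -282*1/315 = -94/105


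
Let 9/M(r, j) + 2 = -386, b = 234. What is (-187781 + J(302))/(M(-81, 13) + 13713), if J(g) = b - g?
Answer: -72885412/5320635 ≈ -13.699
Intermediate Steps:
J(g) = 234 - g
M(r, j) = -9/388 (M(r, j) = 9/(-2 - 386) = 9/(-388) = 9*(-1/388) = -9/388)
(-187781 + J(302))/(M(-81, 13) + 13713) = (-187781 + (234 - 1*302))/(-9/388 + 13713) = (-187781 + (234 - 302))/(5320635/388) = (-187781 - 68)*(388/5320635) = -187849*388/5320635 = -72885412/5320635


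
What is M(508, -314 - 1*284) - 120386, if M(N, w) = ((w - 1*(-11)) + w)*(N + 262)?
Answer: -1032836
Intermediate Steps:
M(N, w) = (11 + 2*w)*(262 + N) (M(N, w) = ((w + 11) + w)*(262 + N) = ((11 + w) + w)*(262 + N) = (11 + 2*w)*(262 + N))
M(508, -314 - 1*284) - 120386 = (2882 + 11*508 + 524*(-314 - 1*284) + 2*508*(-314 - 1*284)) - 120386 = (2882 + 5588 + 524*(-314 - 284) + 2*508*(-314 - 284)) - 120386 = (2882 + 5588 + 524*(-598) + 2*508*(-598)) - 120386 = (2882 + 5588 - 313352 - 607568) - 120386 = -912450 - 120386 = -1032836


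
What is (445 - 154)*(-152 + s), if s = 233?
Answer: 23571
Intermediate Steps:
(445 - 154)*(-152 + s) = (445 - 154)*(-152 + 233) = 291*81 = 23571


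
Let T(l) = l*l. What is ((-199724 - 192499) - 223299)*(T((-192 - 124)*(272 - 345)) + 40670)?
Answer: -327564370269468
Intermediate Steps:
T(l) = l**2
((-199724 - 192499) - 223299)*(T((-192 - 124)*(272 - 345)) + 40670) = ((-199724 - 192499) - 223299)*(((-192 - 124)*(272 - 345))**2 + 40670) = (-392223 - 223299)*((-316*(-73))**2 + 40670) = -615522*(23068**2 + 40670) = -615522*(532132624 + 40670) = -615522*532173294 = -327564370269468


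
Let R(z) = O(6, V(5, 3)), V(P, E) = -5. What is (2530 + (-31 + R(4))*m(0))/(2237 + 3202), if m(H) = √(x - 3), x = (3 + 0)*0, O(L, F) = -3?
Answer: 2530/5439 - 34*I*√3/5439 ≈ 0.46516 - 0.010827*I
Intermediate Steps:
R(z) = -3
x = 0 (x = 3*0 = 0)
m(H) = I*√3 (m(H) = √(0 - 3) = √(-3) = I*√3)
(2530 + (-31 + R(4))*m(0))/(2237 + 3202) = (2530 + (-31 - 3)*(I*√3))/(2237 + 3202) = (2530 - 34*I*√3)/5439 = (2530 - 34*I*√3)*(1/5439) = 2530/5439 - 34*I*√3/5439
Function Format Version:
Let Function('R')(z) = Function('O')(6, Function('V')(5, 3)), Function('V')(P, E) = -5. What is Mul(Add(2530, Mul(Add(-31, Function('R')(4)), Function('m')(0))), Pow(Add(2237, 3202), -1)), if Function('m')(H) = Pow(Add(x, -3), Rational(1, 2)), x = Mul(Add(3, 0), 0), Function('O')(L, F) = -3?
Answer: Add(Rational(2530, 5439), Mul(Rational(-34, 5439), I, Pow(3, Rational(1, 2)))) ≈ Add(0.46516, Mul(-0.010827, I))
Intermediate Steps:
Function('R')(z) = -3
x = 0 (x = Mul(3, 0) = 0)
Function('m')(H) = Mul(I, Pow(3, Rational(1, 2))) (Function('m')(H) = Pow(Add(0, -3), Rational(1, 2)) = Pow(-3, Rational(1, 2)) = Mul(I, Pow(3, Rational(1, 2))))
Mul(Add(2530, Mul(Add(-31, Function('R')(4)), Function('m')(0))), Pow(Add(2237, 3202), -1)) = Mul(Add(2530, Mul(Add(-31, -3), Mul(I, Pow(3, Rational(1, 2))))), Pow(Add(2237, 3202), -1)) = Mul(Add(2530, Mul(-34, Mul(I, Pow(3, Rational(1, 2))))), Pow(5439, -1)) = Mul(Add(2530, Mul(-34, I, Pow(3, Rational(1, 2)))), Rational(1, 5439)) = Add(Rational(2530, 5439), Mul(Rational(-34, 5439), I, Pow(3, Rational(1, 2))))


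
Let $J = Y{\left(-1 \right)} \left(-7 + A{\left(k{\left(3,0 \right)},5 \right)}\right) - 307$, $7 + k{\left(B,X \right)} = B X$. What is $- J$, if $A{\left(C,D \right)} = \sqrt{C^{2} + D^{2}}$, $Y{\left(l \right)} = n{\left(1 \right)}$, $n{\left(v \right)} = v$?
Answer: $314 - \sqrt{74} \approx 305.4$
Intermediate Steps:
$k{\left(B,X \right)} = -7 + B X$
$Y{\left(l \right)} = 1$
$J = -314 + \sqrt{74}$ ($J = 1 \left(-7 + \sqrt{\left(-7 + 3 \cdot 0\right)^{2} + 5^{2}}\right) - 307 = 1 \left(-7 + \sqrt{\left(-7 + 0\right)^{2} + 25}\right) - 307 = 1 \left(-7 + \sqrt{\left(-7\right)^{2} + 25}\right) - 307 = 1 \left(-7 + \sqrt{49 + 25}\right) - 307 = 1 \left(-7 + \sqrt{74}\right) - 307 = \left(-7 + \sqrt{74}\right) - 307 = -314 + \sqrt{74} \approx -305.4$)
$- J = - (-314 + \sqrt{74}) = 314 - \sqrt{74}$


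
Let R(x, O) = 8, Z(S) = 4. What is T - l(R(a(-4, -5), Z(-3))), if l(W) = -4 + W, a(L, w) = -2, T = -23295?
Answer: -23299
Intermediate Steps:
T - l(R(a(-4, -5), Z(-3))) = -23295 - (-4 + 8) = -23295 - 1*4 = -23295 - 4 = -23299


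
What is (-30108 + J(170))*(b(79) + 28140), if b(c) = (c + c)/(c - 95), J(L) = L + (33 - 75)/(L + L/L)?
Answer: -48003495710/57 ≈ -8.4217e+8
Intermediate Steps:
J(L) = L - 42/(1 + L) (J(L) = L - 42/(L + 1) = L - 42/(1 + L))
b(c) = 2*c/(-95 + c) (b(c) = (2*c)/(-95 + c) = 2*c/(-95 + c))
(-30108 + J(170))*(b(79) + 28140) = (-30108 + (-42 + 170 + 170**2)/(1 + 170))*(2*79/(-95 + 79) + 28140) = (-30108 + (-42 + 170 + 28900)/171)*(2*79/(-16) + 28140) = (-30108 + (1/171)*29028)*(2*79*(-1/16) + 28140) = (-30108 + 9676/57)*(-79/8 + 28140) = -1706480/57*225041/8 = -48003495710/57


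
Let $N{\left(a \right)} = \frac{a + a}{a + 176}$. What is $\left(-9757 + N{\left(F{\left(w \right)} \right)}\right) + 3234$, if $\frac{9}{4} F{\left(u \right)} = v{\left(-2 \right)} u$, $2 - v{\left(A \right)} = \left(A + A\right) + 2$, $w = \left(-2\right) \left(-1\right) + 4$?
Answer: $- \frac{228301}{35} \approx -6522.9$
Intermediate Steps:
$w = 6$ ($w = 2 + 4 = 6$)
$v{\left(A \right)} = - 2 A$ ($v{\left(A \right)} = 2 - \left(\left(A + A\right) + 2\right) = 2 - \left(2 A + 2\right) = 2 - \left(2 + 2 A\right) = - 2 A$)
$F{\left(u \right)} = \frac{16 u}{9}$ ($F{\left(u \right)} = \frac{4 \left(-2\right) \left(-2\right) u}{9} = \frac{4 \cdot 4 u}{9} = \frac{16 u}{9}$)
$N{\left(a \right)} = \frac{2 a}{176 + a}$
$\left(-9757 + N{\left(F{\left(w \right)} \right)}\right) + 3234 = \left(-9757 + \frac{2 \cdot \frac{16}{9} \cdot 6}{176 + \frac{16}{9} \cdot 6}\right) + 3234 = \left(-9757 + 2 \cdot \frac{32}{3} \frac{1}{176 + \frac{32}{3}}\right) + 3234 = \left(-9757 + 2 \cdot \frac{32}{3} \frac{1}{\frac{560}{3}}\right) + 3234 = \left(-9757 + 2 \cdot \frac{32}{3} \cdot \frac{3}{560}\right) + 3234 = \left(-9757 + \frac{4}{35}\right) + 3234 = - \frac{341491}{35} + 3234 = - \frac{228301}{35}$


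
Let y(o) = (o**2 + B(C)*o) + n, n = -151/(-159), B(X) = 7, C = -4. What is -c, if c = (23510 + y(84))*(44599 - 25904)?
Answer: -92608243715/159 ≈ -5.8244e+8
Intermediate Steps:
n = 151/159 (n = -151*(-1/159) = 151/159 ≈ 0.94969)
y(o) = 151/159 + o**2 + 7*o (y(o) = (o**2 + 7*o) + 151/159 = 151/159 + o**2 + 7*o)
c = 92608243715/159 (c = (23510 + (151/159 + 84**2 + 7*84))*(44599 - 25904) = (23510 + (151/159 + 7056 + 588))*18695 = (23510 + 1215547/159)*18695 = (4953637/159)*18695 = 92608243715/159 ≈ 5.8244e+8)
-c = -1*92608243715/159 = -92608243715/159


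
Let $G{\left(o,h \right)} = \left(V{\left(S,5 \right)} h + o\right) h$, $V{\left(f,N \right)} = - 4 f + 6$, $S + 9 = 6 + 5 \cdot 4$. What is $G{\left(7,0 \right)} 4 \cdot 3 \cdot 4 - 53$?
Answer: $-53$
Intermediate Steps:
$S = 17$ ($S = -9 + \left(6 + 5 \cdot 4\right) = -9 + \left(6 + 20\right) = -9 + 26 = 17$)
$V{\left(f,N \right)} = 6 - 4 f$
$G{\left(o,h \right)} = h \left(o - 62 h\right)$ ($G{\left(o,h \right)} = \left(\left(6 - 68\right) h + o\right) h = \left(- 62 h + o\right) h = \left(o - 62 h\right) h = h \left(o - 62 h\right)$)
$G{\left(7,0 \right)} 4 \cdot 3 \cdot 4 - 53 = 0 \left(7 - 0\right) 4 \cdot 3 \cdot 4 - 53 = 0 \left(7 + 0\right) 12 \cdot 4 - 53 = 0 \cdot 7 \cdot 48 - 53 = 0 \cdot 48 - 53 = 0 - 53 = -53$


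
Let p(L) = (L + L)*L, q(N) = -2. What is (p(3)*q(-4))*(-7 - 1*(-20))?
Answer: -468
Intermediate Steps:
p(L) = 2*L**2 (p(L) = (2*L)*L = 2*L**2)
(p(3)*q(-4))*(-7 - 1*(-20)) = ((2*3**2)*(-2))*(-7 - 1*(-20)) = ((2*9)*(-2))*(-7 + 20) = (18*(-2))*13 = -36*13 = -468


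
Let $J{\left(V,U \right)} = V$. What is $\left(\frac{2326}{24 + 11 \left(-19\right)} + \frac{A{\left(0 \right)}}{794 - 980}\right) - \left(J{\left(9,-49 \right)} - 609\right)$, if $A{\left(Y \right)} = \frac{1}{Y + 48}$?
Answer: $\frac{970241287}{1651680} \approx 587.43$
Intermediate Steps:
$A{\left(Y \right)} = \frac{1}{48 + Y}$
$\left(\frac{2326}{24 + 11 \left(-19\right)} + \frac{A{\left(0 \right)}}{794 - 980}\right) - \left(J{\left(9,-49 \right)} - 609\right) = \left(\frac{2326}{24 + 11 \left(-19\right)} + \frac{1}{\left(48 + 0\right) \left(794 - 980\right)}\right) - \left(9 - 609\right) = \left(\frac{2326}{24 - 209} + \frac{1}{48 \left(794 - 980\right)}\right) - \left(9 - 609\right) = \left(\frac{2326}{-185} + \frac{1}{48 \left(-186\right)}\right) - -600 = \left(2326 \left(- \frac{1}{185}\right) + \frac{1}{48} \left(- \frac{1}{186}\right)\right) + 600 = \left(- \frac{2326}{185} - \frac{1}{8928}\right) + 600 = - \frac{20766713}{1651680} + 600 = \frac{970241287}{1651680}$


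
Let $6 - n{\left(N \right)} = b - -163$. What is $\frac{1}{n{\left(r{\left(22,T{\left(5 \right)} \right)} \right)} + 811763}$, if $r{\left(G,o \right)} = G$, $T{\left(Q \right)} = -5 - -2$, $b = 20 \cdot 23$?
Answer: $\frac{1}{811146} \approx 1.2328 \cdot 10^{-6}$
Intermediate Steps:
$b = 460$
$T{\left(Q \right)} = -3$ ($T{\left(Q \right)} = -5 + 2 = -3$)
$n{\left(N \right)} = -617$ ($n{\left(N \right)} = 6 - \left(460 - -163\right) = 6 - \left(460 + 163\right) = 6 - 623 = -617$)
$\frac{1}{n{\left(r{\left(22,T{\left(5 \right)} \right)} \right)} + 811763} = \frac{1}{-617 + 811763} = \frac{1}{811146}$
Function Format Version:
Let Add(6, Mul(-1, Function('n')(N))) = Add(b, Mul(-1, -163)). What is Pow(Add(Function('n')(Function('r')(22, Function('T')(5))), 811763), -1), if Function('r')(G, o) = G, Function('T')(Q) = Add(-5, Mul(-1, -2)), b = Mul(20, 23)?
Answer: Rational(1, 811146) ≈ 1.2328e-6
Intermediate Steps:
b = 460
Function('T')(Q) = -3 (Function('T')(Q) = Add(-5, 2) = -3)
Function('n')(N) = -617 (Function('n')(N) = Add(6, Mul(-1, Add(460, Mul(-1, -163)))) = Add(6, Mul(-1, Add(460, 163))) = Add(6, Mul(-1, 623)) = Add(6, -623) = -617)
Pow(Add(Function('n')(Function('r')(22, Function('T')(5))), 811763), -1) = Pow(Add(-617, 811763), -1) = Pow(811146, -1) = Rational(1, 811146)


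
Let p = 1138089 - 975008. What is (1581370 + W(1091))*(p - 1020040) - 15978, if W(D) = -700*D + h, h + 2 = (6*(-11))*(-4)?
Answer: -700934204766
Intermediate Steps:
p = 163081
h = 262 (h = -2 + (6*(-11))*(-4) = -2 - 66*(-4) = -2 + 264 = 262)
W(D) = 262 - 700*D (W(D) = -700*D + 262 = 262 - 700*D)
(1581370 + W(1091))*(p - 1020040) - 15978 = (1581370 + (262 - 700*1091))*(163081 - 1020040) - 15978 = (1581370 + (262 - 763700))*(-856959) - 15978 = (1581370 - 763438)*(-856959) - 15978 = 817932*(-856959) - 15978 = -700934188788 - 15978 = -700934204766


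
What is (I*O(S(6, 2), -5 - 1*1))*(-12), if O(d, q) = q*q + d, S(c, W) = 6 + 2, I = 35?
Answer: -18480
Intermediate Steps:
S(c, W) = 8
O(d, q) = d + q² (O(d, q) = q² + d = d + q²)
(I*O(S(6, 2), -5 - 1*1))*(-12) = (35*(8 + (-5 - 1*1)²))*(-12) = (35*(8 + (-5 - 1)²))*(-12) = (35*(8 + (-6)²))*(-12) = (35*(8 + 36))*(-12) = (35*44)*(-12) = 1540*(-12) = -18480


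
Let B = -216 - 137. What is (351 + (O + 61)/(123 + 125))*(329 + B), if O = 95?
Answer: -261612/31 ≈ -8439.1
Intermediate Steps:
B = -353
(351 + (O + 61)/(123 + 125))*(329 + B) = (351 + (95 + 61)/(123 + 125))*(329 - 353) = (351 + 156/248)*(-24) = (351 + 156*(1/248))*(-24) = (351 + 39/62)*(-24) = (21801/62)*(-24) = -261612/31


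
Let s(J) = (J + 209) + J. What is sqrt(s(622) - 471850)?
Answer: I*sqrt(470397) ≈ 685.85*I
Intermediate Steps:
s(J) = 209 + 2*J (s(J) = (209 + J) + J = 209 + 2*J)
sqrt(s(622) - 471850) = sqrt((209 + 2*622) - 471850) = sqrt((209 + 1244) - 471850) = sqrt(1453 - 471850) = sqrt(-470397) = I*sqrt(470397)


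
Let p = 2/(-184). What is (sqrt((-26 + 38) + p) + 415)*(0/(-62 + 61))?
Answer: 0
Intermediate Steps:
p = -1/92 (p = 2*(-1/184) = -1/92 ≈ -0.010870)
(sqrt((-26 + 38) + p) + 415)*(0/(-62 + 61)) = (sqrt((-26 + 38) - 1/92) + 415)*(0/(-62 + 61)) = (sqrt(12 - 1/92) + 415)*(0/(-1)) = (sqrt(1103/92) + 415)*(-1*0) = (sqrt(25369)/46 + 415)*0 = (415 + sqrt(25369)/46)*0 = 0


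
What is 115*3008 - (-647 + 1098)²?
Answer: 142519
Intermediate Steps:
115*3008 - (-647 + 1098)² = 345920 - 1*451² = 345920 - 1*203401 = 345920 - 203401 = 142519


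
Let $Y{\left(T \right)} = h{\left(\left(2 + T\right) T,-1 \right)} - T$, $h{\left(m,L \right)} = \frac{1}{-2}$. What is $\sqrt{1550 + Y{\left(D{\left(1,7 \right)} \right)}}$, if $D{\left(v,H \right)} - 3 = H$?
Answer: $\frac{\sqrt{6158}}{2} \approx 39.236$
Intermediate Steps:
$D{\left(v,H \right)} = 3 + H$
$h{\left(m,L \right)} = - \frac{1}{2}$
$Y{\left(T \right)} = - \frac{1}{2} - T$
$\sqrt{1550 + Y{\left(D{\left(1,7 \right)} \right)}} = \sqrt{1550 - \frac{21}{2}} = \sqrt{\frac{3079}{2}} = \frac{\sqrt{6158}}{2}$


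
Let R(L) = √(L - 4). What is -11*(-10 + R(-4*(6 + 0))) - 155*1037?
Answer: -160625 - 22*I*√7 ≈ -1.6063e+5 - 58.207*I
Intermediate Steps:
R(L) = √(-4 + L)
-11*(-10 + R(-4*(6 + 0))) - 155*1037 = -11*(-10 + √(-4 - 4*(6 + 0))) - 155*1037 = -11*(-10 + √(-4 - 4*6)) - 160735 = -11*(-10 + √(-4 - 24)) - 160735 = -11*(-10 + √(-28)) - 160735 = -11*(-10 + 2*I*√7) - 160735 = (110 - 22*I*√7) - 160735 = -160625 - 22*I*√7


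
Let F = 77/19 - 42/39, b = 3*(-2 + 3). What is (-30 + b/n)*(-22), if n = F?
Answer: 156266/245 ≈ 637.82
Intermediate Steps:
b = 3 (b = 3*1 = 3)
F = 735/247 (F = 77*(1/19) - 42*1/39 = 77/19 - 14/13 = 735/247 ≈ 2.9757)
n = 735/247 ≈ 2.9757
(-30 + b/n)*(-22) = (-30 + 3/(735/247))*(-22) = (-30 + 3*(247/735))*(-22) = (-30 + 247/245)*(-22) = -7103/245*(-22) = 156266/245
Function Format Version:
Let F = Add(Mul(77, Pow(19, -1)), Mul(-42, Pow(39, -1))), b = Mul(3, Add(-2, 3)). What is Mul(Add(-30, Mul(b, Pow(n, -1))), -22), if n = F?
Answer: Rational(156266, 245) ≈ 637.82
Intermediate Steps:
b = 3 (b = Mul(3, 1) = 3)
F = Rational(735, 247) (F = Add(Mul(77, Rational(1, 19)), Mul(-42, Rational(1, 39))) = Add(Rational(77, 19), Rational(-14, 13)) = Rational(735, 247) ≈ 2.9757)
n = Rational(735, 247) ≈ 2.9757
Mul(Add(-30, Mul(b, Pow(n, -1))), -22) = Mul(Add(-30, Mul(3, Pow(Rational(735, 247), -1))), -22) = Mul(Add(-30, Mul(3, Rational(247, 735))), -22) = Mul(Add(-30, Rational(247, 245)), -22) = Mul(Rational(-7103, 245), -22) = Rational(156266, 245)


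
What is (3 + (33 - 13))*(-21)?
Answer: -483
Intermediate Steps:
(3 + (33 - 13))*(-21) = (3 + 20)*(-21) = 23*(-21) = -483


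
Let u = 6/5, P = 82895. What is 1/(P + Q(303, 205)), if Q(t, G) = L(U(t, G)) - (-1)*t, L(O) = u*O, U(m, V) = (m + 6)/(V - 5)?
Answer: 500/41599927 ≈ 1.2019e-5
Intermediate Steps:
u = 6/5 (u = 6*(1/5) = 6/5 ≈ 1.2000)
U(m, V) = (6 + m)/(-5 + V)
L(O) = 6*O/5
Q(t, G) = t + 6*(6 + t)/(5*(-5 + G)) (Q(t, G) = 6*((6 + t)/(-5 + G))/5 - (-1)*t = 6*(6 + t)/(5*(-5 + G)) + t = t + 6*(6 + t)/(5*(-5 + G)))
1/(P + Q(303, 205)) = 1/(82895 + (36 - 19*303 + 5*205*303)/(5*(-5 + 205))) = 1/(82895 + (1/5)*(36 - 5757 + 310575)/200) = 1/(82895 + (1/5)*(1/200)*304854) = 1/(82895 + 152427/500) = 1/(41599927/500) = 500/41599927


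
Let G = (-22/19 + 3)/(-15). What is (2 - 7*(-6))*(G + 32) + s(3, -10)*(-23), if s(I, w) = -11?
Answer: 94369/57 ≈ 1655.6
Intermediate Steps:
G = -7/57 (G = (-22*1/19 + 3)*(-1/15) = (-22/19 + 3)*(-1/15) = (35/19)*(-1/15) = -7/57 ≈ -0.12281)
(2 - 7*(-6))*(G + 32) + s(3, -10)*(-23) = (2 - 7*(-6))*(-7/57 + 32) - 11*(-23) = (2 + 42)*(1817/57) + 253 = 44*(1817/57) + 253 = 79948/57 + 253 = 94369/57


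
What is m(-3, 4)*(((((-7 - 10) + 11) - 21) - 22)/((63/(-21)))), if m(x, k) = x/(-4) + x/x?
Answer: 343/12 ≈ 28.583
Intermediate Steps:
m(x, k) = 1 - x/4 (m(x, k) = x*(-¼) + 1 = -x/4 + 1 = 1 - x/4)
m(-3, 4)*(((((-7 - 10) + 11) - 21) - 22)/((63/(-21)))) = (1 - ¼*(-3))*(((((-7 - 10) + 11) - 21) - 22)/((63/(-21)))) = (1 + ¾)*((((-17 + 11) - 21) - 22)/((63*(-1/21)))) = 7*(((-6 - 21) - 22)/(-3))/4 = 7*(-(-27 - 22)/3)/4 = 7*(-⅓*(-49))/4 = (7/4)*(49/3) = 343/12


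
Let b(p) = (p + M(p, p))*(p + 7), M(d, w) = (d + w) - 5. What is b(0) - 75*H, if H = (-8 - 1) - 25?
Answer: 2515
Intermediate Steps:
M(d, w) = -5 + d + w
H = -34 (H = -9 - 25 = -34)
b(p) = (-5 + 3*p)*(7 + p) (b(p) = (p + (-5 + p + p))*(p + 7) = (p + (-5 + 2*p))*(7 + p) = (-5 + 3*p)*(7 + p))
b(0) - 75*H = (-35 + 3*0² + 16*0) - 75*(-34) = (-35 + 3*0 + 0) + 2550 = (-35 + 0 + 0) + 2550 = -35 + 2550 = 2515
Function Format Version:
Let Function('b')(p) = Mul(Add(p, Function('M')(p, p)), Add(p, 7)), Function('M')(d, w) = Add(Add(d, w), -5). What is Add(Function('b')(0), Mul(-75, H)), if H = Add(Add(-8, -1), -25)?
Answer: 2515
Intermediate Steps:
Function('M')(d, w) = Add(-5, d, w)
H = -34 (H = Add(-9, -25) = -34)
Function('b')(p) = Mul(Add(-5, Mul(3, p)), Add(7, p)) (Function('b')(p) = Mul(Add(p, Add(-5, p, p)), Add(p, 7)) = Mul(Add(p, Add(-5, Mul(2, p))), Add(7, p)) = Mul(Add(-5, Mul(3, p)), Add(7, p)))
Add(Function('b')(0), Mul(-75, H)) = Add(Add(-35, Mul(3, Pow(0, 2)), Mul(16, 0)), Mul(-75, -34)) = Add(Add(-35, Mul(3, 0), 0), 2550) = Add(Add(-35, 0, 0), 2550) = Add(-35, 2550) = 2515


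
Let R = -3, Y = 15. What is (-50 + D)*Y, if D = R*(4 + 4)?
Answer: -1110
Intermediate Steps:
D = -24 (D = -3*(4 + 4) = -3*8 = -24)
(-50 + D)*Y = (-50 - 24)*15 = -74*15 = -1110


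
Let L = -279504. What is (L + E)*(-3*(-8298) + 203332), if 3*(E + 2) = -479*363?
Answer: -77018287090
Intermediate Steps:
E = -57961 (E = -2 + (-479*363)/3 = -2 + (1/3)*(-173877) = -2 - 57959 = -57961)
(L + E)*(-3*(-8298) + 203332) = (-279504 - 57961)*(-3*(-8298) + 203332) = -337465*(24894 + 203332) = -337465*228226 = -77018287090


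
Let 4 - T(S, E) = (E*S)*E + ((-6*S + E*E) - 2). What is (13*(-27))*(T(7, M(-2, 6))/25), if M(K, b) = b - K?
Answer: 162864/25 ≈ 6514.6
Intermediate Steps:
T(S, E) = 6 - E² + 6*S - S*E² (T(S, E) = 4 - ((E*S)*E + ((-6*S + E*E) - 2)) = 4 - (S*E² + ((-6*S + E²) - 2)) = 4 - (S*E² + ((E² - 6*S) - 2)) = 4 - (S*E² + (-2 + E² - 6*S)) = 4 - (-2 + E² - 6*S + S*E²) = 4 + (2 - E² + 6*S - S*E²) = 6 - E² + 6*S - S*E²)
(13*(-27))*(T(7, M(-2, 6))/25) = (13*(-27))*((6 - (6 - 1*(-2))² + 6*7 - 1*7*(6 - 1*(-2))²)/25) = -351*(6 - (6 + 2)² + 42 - 1*7*(6 + 2)²)/25 = -351*(6 - 1*8² + 42 - 1*7*8²)/25 = -351*(6 - 1*64 + 42 - 1*7*64)/25 = -351*(6 - 64 + 42 - 448)/25 = -(-162864)/25 = -351*(-464/25) = 162864/25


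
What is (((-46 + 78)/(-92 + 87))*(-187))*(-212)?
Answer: -1268608/5 ≈ -2.5372e+5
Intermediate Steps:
(((-46 + 78)/(-92 + 87))*(-187))*(-212) = ((32/(-5))*(-187))*(-212) = ((32*(-1/5))*(-187))*(-212) = -32/5*(-187)*(-212) = (5984/5)*(-212) = -1268608/5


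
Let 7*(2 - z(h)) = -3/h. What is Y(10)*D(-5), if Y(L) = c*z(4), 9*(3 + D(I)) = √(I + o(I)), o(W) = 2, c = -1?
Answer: 177/28 - 59*I*√3/252 ≈ 6.3214 - 0.40552*I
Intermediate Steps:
z(h) = 2 + 3/(7*h) (z(h) = 2 - (-3)/(7*h) = 2 + 3/(7*h))
D(I) = -3 + √(2 + I)/9 (D(I) = -3 + √(I + 2)/9 = -3 + √(2 + I)/9)
Y(L) = -59/28 (Y(L) = -(2 + (3/7)/4) = -(2 + (3/7)*(¼)) = -(2 + 3/28) = -1*59/28 = -59/28)
Y(10)*D(-5) = -59*(-3 + √(2 - 5)/9)/28 = -59*(-3 + √(-3)/9)/28 = -59*(-3 + (I*√3)/9)/28 = -59*(-3 + I*√3/9)/28 = 177/28 - 59*I*√3/252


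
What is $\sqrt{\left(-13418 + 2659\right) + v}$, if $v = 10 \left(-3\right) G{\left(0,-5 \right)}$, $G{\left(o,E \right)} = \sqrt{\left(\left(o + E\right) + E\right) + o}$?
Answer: $\sqrt{-10759 - 30 i \sqrt{10}} \approx 0.4573 - 103.73 i$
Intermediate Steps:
$G{\left(o,E \right)} = \sqrt{2 E + 2 o}$ ($G{\left(o,E \right)} = \sqrt{\left(\left(E + o\right) + E\right) + o} = \sqrt{\left(o + 2 E\right) + o} = \sqrt{2 E + 2 o}$)
$v = - 30 i \sqrt{10}$ ($v = 10 \left(-3\right) \sqrt{2 \left(-5\right) + 2 \cdot 0} = - 30 \sqrt{-10 + 0} = - 30 \sqrt{-10} = - 30 i \sqrt{10} \approx - 94.868 i$)
$\sqrt{\left(-13418 + 2659\right) + v} = \sqrt{\left(-13418 + 2659\right) - 30 i \sqrt{10}} = \sqrt{-10759 - 30 i \sqrt{10}}$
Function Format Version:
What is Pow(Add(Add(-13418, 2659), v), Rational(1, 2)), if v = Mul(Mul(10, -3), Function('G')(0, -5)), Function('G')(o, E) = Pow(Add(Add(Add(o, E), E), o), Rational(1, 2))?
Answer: Pow(Add(-10759, Mul(-30, I, Pow(10, Rational(1, 2)))), Rational(1, 2)) ≈ Add(0.4573, Mul(-103.73, I))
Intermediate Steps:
Function('G')(o, E) = Pow(Add(Mul(2, E), Mul(2, o)), Rational(1, 2)) (Function('G')(o, E) = Pow(Add(Add(Add(E, o), E), o), Rational(1, 2)) = Pow(Add(Add(o, Mul(2, E)), o), Rational(1, 2)) = Pow(Add(Mul(2, E), Mul(2, o)), Rational(1, 2)))
v = Mul(-30, I, Pow(10, Rational(1, 2))) (v = Mul(Mul(10, -3), Pow(Add(Mul(2, -5), Mul(2, 0)), Rational(1, 2))) = Mul(-30, Pow(Add(-10, 0), Rational(1, 2))) = Mul(-30, Pow(-10, Rational(1, 2))) = Mul(-30, Mul(I, Pow(10, Rational(1, 2)))) = Mul(-30, I, Pow(10, Rational(1, 2))) ≈ Mul(-94.868, I))
Pow(Add(Add(-13418, 2659), v), Rational(1, 2)) = Pow(Add(Add(-13418, 2659), Mul(-30, I, Pow(10, Rational(1, 2)))), Rational(1, 2)) = Pow(Add(-10759, Mul(-30, I, Pow(10, Rational(1, 2)))), Rational(1, 2))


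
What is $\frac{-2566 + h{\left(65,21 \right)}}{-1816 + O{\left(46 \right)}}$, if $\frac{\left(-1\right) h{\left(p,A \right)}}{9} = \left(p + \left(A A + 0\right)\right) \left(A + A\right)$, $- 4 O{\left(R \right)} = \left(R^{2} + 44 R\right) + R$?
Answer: $\frac{387668}{5725} \approx 67.715$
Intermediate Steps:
$O{\left(R \right)} = - \frac{45 R}{4} - \frac{R^{2}}{4}$ ($O{\left(R \right)} = - \frac{\left(R^{2} + 44 R\right) + R}{4} = - \frac{R^{2} + 45 R}{4} = - \frac{45 R}{4} - \frac{R^{2}}{4}$)
$h{\left(p,A \right)} = - 18 A \left(p + A^{2}\right)$ ($h{\left(p,A \right)} = - 9 \left(p + \left(A A + 0\right)\right) \left(A + A\right) = - 9 \left(p + \left(A^{2} + 0\right)\right) 2 A = - 9 \left(p + A^{2}\right) 2 A = - 9 \cdot 2 A \left(p + A^{2}\right) = - 18 A \left(p + A^{2}\right)$)
$\frac{-2566 + h{\left(65,21 \right)}}{-1816 + O{\left(46 \right)}} = \frac{-2566 - 378 \left(65 + 21^{2}\right)}{-1816 - \frac{23 \left(45 + 46\right)}{2}} = \frac{-2566 - 378 \left(65 + 441\right)}{-1816 - \frac{23}{2} \cdot 91} = \frac{-2566 - 378 \cdot 506}{-1816 - \frac{2093}{2}} = \frac{-2566 - 191268}{- \frac{5725}{2}} = \left(-193834\right) \left(- \frac{2}{5725}\right) = \frac{387668}{5725}$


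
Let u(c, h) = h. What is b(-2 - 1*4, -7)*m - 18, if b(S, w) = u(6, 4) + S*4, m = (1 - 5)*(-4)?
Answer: -338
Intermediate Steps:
m = 16 (m = -4*(-4) = 16)
b(S, w) = 4 + 4*S (b(S, w) = 4 + S*4 = 4 + 4*S)
b(-2 - 1*4, -7)*m - 18 = (4 + 4*(-2 - 1*4))*16 - 18 = (4 + 4*(-2 - 4))*16 - 18 = (4 + 4*(-6))*16 - 18 = (4 - 24)*16 - 18 = -20*16 - 18 = -320 - 18 = -338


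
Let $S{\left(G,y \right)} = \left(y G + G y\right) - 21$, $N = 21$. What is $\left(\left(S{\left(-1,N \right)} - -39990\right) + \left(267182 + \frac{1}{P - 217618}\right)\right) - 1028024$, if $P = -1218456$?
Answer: $- \frac{1035287287711}{1436074} \approx -7.2092 \cdot 10^{5}$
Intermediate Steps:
$S{\left(G,y \right)} = -21 + 2 G y$ ($S{\left(G,y \right)} = \left(G y + G y\right) - 21 = 2 G y - 21 = -21 + 2 G y$)
$\left(\left(S{\left(-1,N \right)} - -39990\right) + \left(267182 + \frac{1}{P - 217618}\right)\right) - 1028024 = \left(\left(\left(-21 + 2 \left(-1\right) 21\right) - -39990\right) + \left(267182 + \frac{1}{-1218456 - 217618}\right)\right) - 1028024 = \left(\left(\left(-21 - 42\right) + 39990\right) + \left(267182 + \frac{1}{-1436074}\right)\right) - 1028024 = \left(\left(-63 + 39990\right) + \left(267182 - \frac{1}{1436074}\right)\right) - 1028024 = \left(39927 + \frac{383693123467}{1436074}\right) - 1028024 = \frac{441031250065}{1436074} - 1028024 = - \frac{1035287287711}{1436074}$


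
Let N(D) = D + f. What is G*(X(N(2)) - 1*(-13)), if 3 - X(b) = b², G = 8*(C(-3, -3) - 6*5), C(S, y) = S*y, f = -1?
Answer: -2520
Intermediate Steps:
N(D) = -1 + D (N(D) = D - 1 = -1 + D)
G = -168 (G = 8*(-3*(-3) - 6*5) = 8*(9 - 30) = 8*(-21) = -168)
X(b) = 3 - b²
G*(X(N(2)) - 1*(-13)) = -168*((3 - (-1 + 2)²) - 1*(-13)) = -168*((3 - 1*1²) + 13) = -168*((3 - 1*1) + 13) = -168*((3 - 1) + 13) = -168*(2 + 13) = -168*15 = -2520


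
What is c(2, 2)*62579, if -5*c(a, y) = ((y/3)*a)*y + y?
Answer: -876106/15 ≈ -58407.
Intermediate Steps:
c(a, y) = -y/5 - a*y²/15 (c(a, y) = -(((y/3)*a)*y + y)/5 = -((a*y/3)*y + y)/5 = -(a*y²/3 + y)/5 = -(y + a*y²/3)/5 = -y/5 - a*y²/15)
c(2, 2)*62579 = -1/15*2*(3 + 2*2)*62579 = -1/15*2*(3 + 4)*62579 = -1/15*2*7*62579 = -14/15*62579 = -876106/15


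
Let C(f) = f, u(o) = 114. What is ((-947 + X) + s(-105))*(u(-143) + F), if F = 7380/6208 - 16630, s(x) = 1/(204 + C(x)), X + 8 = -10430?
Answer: 14444522140759/76824 ≈ 1.8802e+8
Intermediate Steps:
X = -10438 (X = -8 - 10430 = -10438)
s(x) = 1/(204 + x)
F = -25807915/1552 (F = 7380*(1/6208) - 16630 = 1845/1552 - 16630 = -25807915/1552 ≈ -16629.)
((-947 + X) + s(-105))*(u(-143) + F) = ((-947 - 10438) + 1/(204 - 105))*(114 - 25807915/1552) = (-11385 + 1/99)*(-25630987/1552) = -1127114/99*(-25630987/1552) = 14444522140759/76824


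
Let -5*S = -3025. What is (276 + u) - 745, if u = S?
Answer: 136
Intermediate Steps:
S = 605 (S = -⅕*(-3025) = 605)
u = 605
(276 + u) - 745 = (276 + 605) - 745 = 881 - 745 = 136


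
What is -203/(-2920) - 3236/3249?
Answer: -8789573/9487080 ≈ -0.92648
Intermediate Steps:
-203/(-2920) - 3236/3249 = -203*(-1/2920) - 3236*1/3249 = 203/2920 - 3236/3249 = -8789573/9487080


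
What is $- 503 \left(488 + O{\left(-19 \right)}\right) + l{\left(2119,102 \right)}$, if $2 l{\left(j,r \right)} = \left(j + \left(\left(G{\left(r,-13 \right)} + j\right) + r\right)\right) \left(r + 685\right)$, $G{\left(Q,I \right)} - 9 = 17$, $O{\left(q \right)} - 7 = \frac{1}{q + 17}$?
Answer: $\frac{2938575}{2} \approx 1.4693 \cdot 10^{6}$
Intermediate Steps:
$O{\left(q \right)} = 7 + \frac{1}{17 + q}$ ($O{\left(q \right)} = 7 + \frac{1}{q + 17} = 7 + \frac{1}{17 + q}$)
$G{\left(Q,I \right)} = 26$ ($G{\left(Q,I \right)} = 9 + 17 = 26$)
$l{\left(j,r \right)} = \frac{\left(685 + r\right) \left(26 + r + 2 j\right)}{2}$ ($l{\left(j,r \right)} = \frac{\left(j + \left(\left(26 + j\right) + r\right)\right) \left(r + 685\right)}{2} = \frac{\left(j + \left(26 + j + r\right)\right) \left(685 + r\right)}{2} = \frac{\left(26 + r + 2 j\right) \left(685 + r\right)}{2} = \frac{\left(685 + r\right) \left(26 + r + 2 j\right)}{2}$)
$- 503 \left(488 + O{\left(-19 \right)}\right) + l{\left(2119,102 \right)} = - 503 \left(488 + \frac{120 + 7 \left(-19\right)}{17 - 19}\right) + \left(8905 + \frac{102^{2}}{2} + 685 \cdot 2119 + \frac{711}{2} \cdot 102 + 2119 \cdot 102\right) = - 503 \left(488 + \frac{120 - 133}{-2}\right) + \left(8905 + \frac{1}{2} \cdot 10404 + 1451515 + 36261 + 216138\right) = - 503 \left(488 - - \frac{13}{2}\right) + \left(8905 + 5202 + 1451515 + 36261 + 216138\right) = - 503 \left(488 + \frac{13}{2}\right) + 1718021 = \left(-503\right) \frac{989}{2} + 1718021 = - \frac{497467}{2} + 1718021 = \frac{2938575}{2}$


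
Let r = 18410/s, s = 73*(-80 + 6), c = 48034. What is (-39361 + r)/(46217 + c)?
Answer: -106323266/254571951 ≈ -0.41765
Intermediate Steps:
s = -5402 (s = 73*(-74) = -5402)
r = -9205/2701 (r = 18410/(-5402) = 18410*(-1/5402) = -9205/2701 ≈ -3.4080)
(-39361 + r)/(46217 + c) = (-39361 - 9205/2701)/(46217 + 48034) = -106323266/2701/94251 = -106323266/2701*1/94251 = -106323266/254571951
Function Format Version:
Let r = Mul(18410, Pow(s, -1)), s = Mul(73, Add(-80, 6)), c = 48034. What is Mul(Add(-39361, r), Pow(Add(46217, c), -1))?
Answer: Rational(-106323266, 254571951) ≈ -0.41765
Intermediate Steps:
s = -5402 (s = Mul(73, -74) = -5402)
r = Rational(-9205, 2701) (r = Mul(18410, Pow(-5402, -1)) = Mul(18410, Rational(-1, 5402)) = Rational(-9205, 2701) ≈ -3.4080)
Mul(Add(-39361, r), Pow(Add(46217, c), -1)) = Mul(Add(-39361, Rational(-9205, 2701)), Pow(Add(46217, 48034), -1)) = Mul(Rational(-106323266, 2701), Pow(94251, -1)) = Mul(Rational(-106323266, 2701), Rational(1, 94251)) = Rational(-106323266, 254571951)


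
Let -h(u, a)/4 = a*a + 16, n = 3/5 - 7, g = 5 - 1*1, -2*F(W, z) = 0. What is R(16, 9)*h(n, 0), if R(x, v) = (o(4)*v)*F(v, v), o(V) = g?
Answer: 0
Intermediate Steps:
F(W, z) = 0 (F(W, z) = -1/2*0 = 0)
g = 4 (g = 5 - 1 = 4)
n = -32/5 (n = 3*(1/5) - 7 = 3/5 - 7 = -32/5 ≈ -6.4000)
o(V) = 4
h(u, a) = -64 - 4*a**2 (h(u, a) = -4*(a*a + 16) = -4*(a**2 + 16) = -4*(16 + a**2) = -64 - 4*a**2)
R(x, v) = 0 (R(x, v) = (4*v)*0 = 0)
R(16, 9)*h(n, 0) = 0*(-64 - 4*0**2) = 0*(-64 - 4*0) = 0*(-64 + 0) = 0*(-64) = 0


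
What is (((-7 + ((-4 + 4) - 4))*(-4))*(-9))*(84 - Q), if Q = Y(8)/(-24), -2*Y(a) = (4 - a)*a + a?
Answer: -33462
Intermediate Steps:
Y(a) = -a/2 - a*(4 - a)/2 (Y(a) = -((4 - a)*a + a)/2 = -(a*(4 - a) + a)/2 = -(a + a*(4 - a))/2 = -a/2 - a*(4 - a)/2)
Q = -½ (Q = ((½)*8*(-5 + 8))/(-24) = ((½)*8*3)*(-1/24) = 12*(-1/24) = -½ ≈ -0.50000)
(((-7 + ((-4 + 4) - 4))*(-4))*(-9))*(84 - Q) = (((-7 + ((-4 + 4) - 4))*(-4))*(-9))*(84 - 1*(-½)) = (((-7 + (0 - 4))*(-4))*(-9))*(84 + ½) = (((-7 - 4)*(-4))*(-9))*(169/2) = (-11*(-4)*(-9))*(169/2) = (44*(-9))*(169/2) = -396*169/2 = -33462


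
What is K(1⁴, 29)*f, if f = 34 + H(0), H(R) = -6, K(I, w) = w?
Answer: 812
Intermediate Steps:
f = 28 (f = 34 - 6 = 28)
K(1⁴, 29)*f = 29*28 = 812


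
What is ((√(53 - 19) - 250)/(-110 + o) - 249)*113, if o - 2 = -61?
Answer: -4726903/169 - 113*√34/169 ≈ -27974.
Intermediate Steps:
o = -59 (o = 2 - 61 = -59)
((√(53 - 19) - 250)/(-110 + o) - 249)*113 = ((√(53 - 19) - 250)/(-110 - 59) - 249)*113 = ((√34 - 250)/(-169) - 249)*113 = ((-250 + √34)*(-1/169) - 249)*113 = ((250/169 - √34/169) - 249)*113 = (-41831/169 - √34/169)*113 = -4726903/169 - 113*√34/169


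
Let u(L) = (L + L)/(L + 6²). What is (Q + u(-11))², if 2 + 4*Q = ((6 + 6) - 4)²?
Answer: 534361/2500 ≈ 213.74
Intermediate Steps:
u(L) = 2*L/(36 + L) (u(L) = (2*L)/(L + 36) = (2*L)/(36 + L) = 2*L/(36 + L))
Q = 31/2 (Q = -½ + ((6 + 6) - 4)²/4 = -½ + (12 - 4)²/4 = -½ + (¼)*8² = -½ + (¼)*64 = -½ + 16 = 31/2 ≈ 15.500)
(Q + u(-11))² = (31/2 + 2*(-11)/(36 - 11))² = (31/2 + 2*(-11)/25)² = (31/2 + 2*(-11)*(1/25))² = (31/2 - 22/25)² = (731/50)² = 534361/2500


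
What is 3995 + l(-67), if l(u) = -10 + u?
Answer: 3918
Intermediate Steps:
3995 + l(-67) = 3995 + (-10 - 67) = 3995 - 77 = 3918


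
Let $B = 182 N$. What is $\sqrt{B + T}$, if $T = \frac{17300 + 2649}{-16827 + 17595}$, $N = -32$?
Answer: $\frac{i \sqrt{13358649}}{48} \approx 76.145 i$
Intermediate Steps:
$T = \frac{19949}{768} \approx 25.975$
$B = -5824$ ($B = 182 \left(-32\right) = -5824$)
$\sqrt{B + T} = \sqrt{-5824 + \frac{19949}{768}} = \sqrt{- \frac{4452883}{768}} = \frac{i \sqrt{13358649}}{48}$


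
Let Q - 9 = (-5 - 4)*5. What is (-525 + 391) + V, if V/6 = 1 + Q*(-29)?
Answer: 6136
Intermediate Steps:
Q = -36 (Q = 9 + (-5 - 4)*5 = 9 - 9*5 = 9 - 45 = -36)
V = 6270 (V = 6*(1 - 36*(-29)) = 6*(1 + 1044) = 6*1045 = 6270)
(-525 + 391) + V = (-525 + 391) + 6270 = -134 + 6270 = 6136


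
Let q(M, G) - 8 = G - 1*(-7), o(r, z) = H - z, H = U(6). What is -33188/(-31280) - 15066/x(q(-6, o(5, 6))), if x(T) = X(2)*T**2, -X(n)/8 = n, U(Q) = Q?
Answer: 410237/78200 ≈ 5.2460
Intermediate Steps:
X(n) = -8*n
H = 6
o(r, z) = 6 - z
q(M, G) = 15 + G (q(M, G) = 8 + (G - 1*(-7)) = 8 + (G + 7) = 8 + (7 + G) = 15 + G)
x(T) = -16*T**2 (x(T) = (-8*2)*T**2 = -16*T**2)
-33188/(-31280) - 15066/x(q(-6, o(5, 6))) = -33188/(-31280) - 15066*(-1/(16*(15 + (6 - 1*6))**2)) = -33188*(-1/31280) - 15066*(-1/(16*(15 + (6 - 6))**2)) = 8297/7820 - 15066*(-1/(16*(15 + 0)**2)) = 8297/7820 - 15066/((-16*15**2)) = 8297/7820 - 15066/((-16*225)) = 8297/7820 - 15066/(-3600) = 8297/7820 - 15066*(-1/3600) = 8297/7820 + 837/200 = 410237/78200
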